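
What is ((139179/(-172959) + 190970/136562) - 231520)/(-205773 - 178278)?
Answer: 911400334983088/1511856892141143 ≈ 0.60283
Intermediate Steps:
((139179/(-172959) + 190970/136562) - 231520)/(-205773 - 178278) = ((139179*(-1/172959) + 190970*(1/136562)) - 231520)/(-384051) = ((-46393/57653 + 95485/68281) - 231520)*(-1/384051) = (2337236272/3936604493 - 231520)*(-1/384051) = -911400334983088/3936604493*(-1/384051) = 911400334983088/1511856892141143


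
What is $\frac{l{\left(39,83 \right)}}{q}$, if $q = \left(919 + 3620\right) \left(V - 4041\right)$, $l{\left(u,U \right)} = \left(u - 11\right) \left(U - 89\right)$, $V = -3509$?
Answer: $\frac{28}{5711575} \approx 4.9023 \cdot 10^{-6}$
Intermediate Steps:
$l{\left(u,U \right)} = \left(-89 + U\right) \left(-11 + u\right)$ ($l{\left(u,U \right)} = \left(-11 + u\right) \left(-89 + U\right) = \left(-89 + U\right) \left(-11 + u\right)$)
$q = -34269450$ ($q = \left(919 + 3620\right) \left(-3509 - 4041\right) = 4539 \left(-7550\right) = -34269450$)
$\frac{l{\left(39,83 \right)}}{q} = \frac{979 - 3471 - 913 + 83 \cdot 39}{-34269450} = \left(979 - 3471 - 913 + 3237\right) \left(- \frac{1}{34269450}\right) = \left(-168\right) \left(- \frac{1}{34269450}\right) = \frac{28}{5711575}$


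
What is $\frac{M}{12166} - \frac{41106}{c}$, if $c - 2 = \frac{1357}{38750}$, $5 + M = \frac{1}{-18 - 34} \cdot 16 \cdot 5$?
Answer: $- \frac{251923163187845}{12471865406} \approx -20199.0$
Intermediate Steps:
$M = - \frac{85}{13}$ ($M = -5 + \frac{1}{-18 - 34} \cdot 16 \cdot 5 = -5 + \frac{1}{-52} \cdot 16 \cdot 5 = -5 + \left(- \frac{1}{52}\right) 16 \cdot 5 = -5 - \frac{20}{13} = - \frac{85}{13} \approx -6.5385$)
$c = \frac{78857}{38750}$ ($c = 2 + \frac{1357}{38750} = \frac{78857}{38750} \approx 2.035$)
$\frac{M}{12166} - \frac{41106}{c} = - \frac{85}{13 \cdot 12166} - \frac{41106}{\frac{78857}{38750}} = \left(- \frac{85}{13}\right) \frac{1}{12166} - \frac{1592857500}{78857} = - \frac{85}{158158} - \frac{1592857500}{78857} = - \frac{251923163187845}{12471865406}$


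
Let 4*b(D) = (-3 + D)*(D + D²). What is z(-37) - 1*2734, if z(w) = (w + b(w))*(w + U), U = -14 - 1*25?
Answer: 1012398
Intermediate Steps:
b(D) = (-3 + D)*(D + D²)/4 (b(D) = ((-3 + D)*(D + D²))/4 = (-3 + D)*(D + D²)/4)
U = -39 (U = -14 - 25 = -39)
z(w) = (-39 + w)*(w + w*(-3 + w² - 2*w)/4) (z(w) = (w + w*(-3 + w² - 2*w)/4)*(w - 39) = (w + w*(-3 + w² - 2*w)/4)*(-39 + w) = (-39 + w)*(w + w*(-3 + w² - 2*w)/4))
z(-37) - 1*2734 = (¼)*(-37)*(-39 + (-37)³ - 41*(-37)² + 79*(-37)) - 1*2734 = (¼)*(-37)*(-39 - 50653 - 41*1369 - 2923) - 2734 = (¼)*(-37)*(-39 - 50653 - 56129 - 2923) - 2734 = (¼)*(-37)*(-109744) - 2734 = 1015132 - 2734 = 1012398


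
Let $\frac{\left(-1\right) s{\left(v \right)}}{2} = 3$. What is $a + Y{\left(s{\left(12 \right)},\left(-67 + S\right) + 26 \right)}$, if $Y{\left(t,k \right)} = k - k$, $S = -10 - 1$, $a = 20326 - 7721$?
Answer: $12605$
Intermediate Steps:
$a = 12605$
$S = -11$
$s{\left(v \right)} = -6$ ($s{\left(v \right)} = \left(-2\right) 3 = -6$)
$Y{\left(t,k \right)} = 0$
$a + Y{\left(s{\left(12 \right)},\left(-67 + S\right) + 26 \right)} = 12605 + 0 = 12605$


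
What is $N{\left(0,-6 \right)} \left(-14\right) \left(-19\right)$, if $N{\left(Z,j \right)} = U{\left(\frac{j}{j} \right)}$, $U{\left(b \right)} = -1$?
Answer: $-266$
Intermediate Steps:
$N{\left(Z,j \right)} = -1$
$N{\left(0,-6 \right)} \left(-14\right) \left(-19\right) = \left(-1\right) \left(-14\right) \left(-19\right) = 14 \left(-19\right) = -266$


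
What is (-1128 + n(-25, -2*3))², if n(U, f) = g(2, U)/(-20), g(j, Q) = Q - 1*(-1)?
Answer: 31741956/25 ≈ 1.2697e+6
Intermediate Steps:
g(j, Q) = 1 + Q (g(j, Q) = Q + 1 = 1 + Q)
n(U, f) = -1/20 - U/20 (n(U, f) = (1 + U)/(-20) = (1 + U)*(-1/20) = -1/20 - U/20)
(-1128 + n(-25, -2*3))² = (-1128 + (-1/20 - 1/20*(-25)))² = (-1128 + (-1/20 + 5/4))² = (-1128 + 6/5)² = (-5634/5)² = 31741956/25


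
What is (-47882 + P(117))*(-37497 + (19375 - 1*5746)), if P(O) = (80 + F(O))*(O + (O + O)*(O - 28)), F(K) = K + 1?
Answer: -97830922176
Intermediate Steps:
F(K) = 1 + K
P(O) = (81 + O)*(O + 2*O*(-28 + O)) (P(O) = (80 + (1 + O))*(O + (O + O)*(O - 28)) = (81 + O)*(O + (2*O)*(-28 + O)) = (81 + O)*(O + 2*O*(-28 + O)))
(-47882 + P(117))*(-37497 + (19375 - 1*5746)) = (-47882 + 117*(-4455 + 2*117² + 107*117))*(-37497 + (19375 - 1*5746)) = (-47882 + 117*(-4455 + 2*13689 + 12519))*(-37497 + (19375 - 5746)) = (-47882 + 117*(-4455 + 27378 + 12519))*(-37497 + 13629) = (-47882 + 117*35442)*(-23868) = (-47882 + 4146714)*(-23868) = 4098832*(-23868) = -97830922176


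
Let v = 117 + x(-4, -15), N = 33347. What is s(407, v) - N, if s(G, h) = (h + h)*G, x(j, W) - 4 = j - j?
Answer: 65147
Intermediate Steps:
x(j, W) = 4 (x(j, W) = 4 + (j - j) = 4 + 0 = 4)
v = 121 (v = 117 + 4 = 121)
s(G, h) = 2*G*h (s(G, h) = (2*h)*G = 2*G*h)
s(407, v) - N = 2*407*121 - 1*33347 = 98494 - 33347 = 65147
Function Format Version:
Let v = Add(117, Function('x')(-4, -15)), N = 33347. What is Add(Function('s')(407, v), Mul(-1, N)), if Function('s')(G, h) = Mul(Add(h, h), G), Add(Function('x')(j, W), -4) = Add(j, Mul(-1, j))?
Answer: 65147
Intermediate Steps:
Function('x')(j, W) = 4 (Function('x')(j, W) = Add(4, Add(j, Mul(-1, j))) = Add(4, 0) = 4)
v = 121 (v = Add(117, 4) = 121)
Function('s')(G, h) = Mul(2, G, h) (Function('s')(G, h) = Mul(Mul(2, h), G) = Mul(2, G, h))
Add(Function('s')(407, v), Mul(-1, N)) = Add(Mul(2, 407, 121), Mul(-1, 33347)) = Add(98494, -33347) = 65147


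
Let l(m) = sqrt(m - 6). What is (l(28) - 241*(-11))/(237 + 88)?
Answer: 2651/325 + sqrt(22)/325 ≈ 8.1714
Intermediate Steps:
l(m) = sqrt(-6 + m)
(l(28) - 241*(-11))/(237 + 88) = (sqrt(-6 + 28) - 241*(-11))/(237 + 88) = (sqrt(22) + 2651)/325 = (2651 + sqrt(22))*(1/325) = 2651/325 + sqrt(22)/325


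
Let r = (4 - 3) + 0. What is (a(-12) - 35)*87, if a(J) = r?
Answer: -2958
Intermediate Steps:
r = 1 (r = 1 + 0 = 1)
a(J) = 1
(a(-12) - 35)*87 = (1 - 35)*87 = -34*87 = -2958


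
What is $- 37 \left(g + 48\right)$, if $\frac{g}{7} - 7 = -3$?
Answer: $-2812$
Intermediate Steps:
$g = 28$ ($g = 49 + 7 \left(-3\right) = 49 - 21 = 28$)
$- 37 \left(g + 48\right) = - 37 \left(28 + 48\right) = \left(-37\right) 76 = -2812$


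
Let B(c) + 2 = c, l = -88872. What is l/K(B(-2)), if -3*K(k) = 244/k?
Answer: -266616/61 ≈ -4370.8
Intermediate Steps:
B(c) = -2 + c
K(k) = -244/(3*k)
l/K(B(-2)) = -88872/((-244/(3*(-2 - 2)))) = -88872/((-244/3/(-4))) = -88872/((-244/3*(-1/4))) = -88872/61/3 = -88872*3/61 = -266616/61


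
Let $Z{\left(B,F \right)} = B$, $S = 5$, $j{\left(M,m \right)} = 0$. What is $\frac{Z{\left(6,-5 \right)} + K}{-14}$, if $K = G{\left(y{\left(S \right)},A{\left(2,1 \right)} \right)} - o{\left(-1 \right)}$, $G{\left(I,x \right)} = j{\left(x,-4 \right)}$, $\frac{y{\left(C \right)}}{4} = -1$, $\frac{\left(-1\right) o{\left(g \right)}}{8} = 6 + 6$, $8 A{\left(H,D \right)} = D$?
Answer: $- \frac{51}{7} \approx -7.2857$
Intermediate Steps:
$A{\left(H,D \right)} = \frac{D}{8}$
$o{\left(g \right)} = -96$ ($o{\left(g \right)} = - 8 \left(6 + 6\right) = \left(-8\right) 12 = -96$)
$y{\left(C \right)} = -4$ ($y{\left(C \right)} = 4 \left(-1\right) = -4$)
$G{\left(I,x \right)} = 0$
$K = 96$ ($K = 0 - -96 = 0 + 96 = 96$)
$\frac{Z{\left(6,-5 \right)} + K}{-14} = \frac{6 + 96}{-14} = 102 \left(- \frac{1}{14}\right) = - \frac{51}{7}$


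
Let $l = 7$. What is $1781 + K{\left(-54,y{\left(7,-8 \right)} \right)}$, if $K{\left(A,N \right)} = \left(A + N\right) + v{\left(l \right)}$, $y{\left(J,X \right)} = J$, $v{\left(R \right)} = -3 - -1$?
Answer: $1732$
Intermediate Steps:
$v{\left(R \right)} = -2$ ($v{\left(R \right)} = -3 + 1 = -2$)
$K{\left(A,N \right)} = -2 + A + N$ ($K{\left(A,N \right)} = \left(A + N\right) - 2 = -2 + A + N$)
$1781 + K{\left(-54,y{\left(7,-8 \right)} \right)} = 1781 - 49 = 1732$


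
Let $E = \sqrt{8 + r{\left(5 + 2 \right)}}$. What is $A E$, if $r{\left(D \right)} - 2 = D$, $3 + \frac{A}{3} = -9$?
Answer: $- 36 \sqrt{17} \approx -148.43$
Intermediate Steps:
$A = -36$ ($A = -9 + 3 \left(-9\right) = -9 - 27 = -36$)
$r{\left(D \right)} = 2 + D$
$E = \sqrt{17}$ ($E = \sqrt{8 + \left(2 + \left(5 + 2\right)\right)} = \sqrt{8 + \left(2 + 7\right)} = \sqrt{8 + 9} = \sqrt{17} \approx 4.1231$)
$A E = - 36 \sqrt{17}$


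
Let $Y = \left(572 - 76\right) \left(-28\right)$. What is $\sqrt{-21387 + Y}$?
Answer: $5 i \sqrt{1411} \approx 187.82 i$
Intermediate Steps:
$Y = -13888$ ($Y = \left(572 - 76\right) \left(-28\right) = 496 \left(-28\right) = -13888$)
$\sqrt{-21387 + Y} = \sqrt{-21387 - 13888} = \sqrt{-35275} = 5 i \sqrt{1411}$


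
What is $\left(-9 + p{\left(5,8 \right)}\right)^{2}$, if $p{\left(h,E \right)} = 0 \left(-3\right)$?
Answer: $81$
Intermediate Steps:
$p{\left(h,E \right)} = 0$
$\left(-9 + p{\left(5,8 \right)}\right)^{2} = \left(-9 + 0\right)^{2} = \left(-9\right)^{2} = 81$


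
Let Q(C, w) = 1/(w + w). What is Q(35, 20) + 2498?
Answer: 99921/40 ≈ 2498.0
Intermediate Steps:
Q(C, w) = 1/(2*w)
Q(35, 20) + 2498 = (½)/20 + 2498 = (½)*(1/20) + 2498 = 1/40 + 2498 = 99921/40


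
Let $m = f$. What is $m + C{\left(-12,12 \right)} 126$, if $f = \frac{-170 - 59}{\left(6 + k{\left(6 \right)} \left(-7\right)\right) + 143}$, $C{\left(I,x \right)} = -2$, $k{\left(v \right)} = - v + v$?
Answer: $- \frac{37777}{149} \approx -253.54$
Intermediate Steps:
$k{\left(v \right)} = 0$
$f = - \frac{229}{149}$ ($f = \frac{-170 - 59}{\left(6 + 0 \left(-7\right)\right) + 143} = - \frac{229}{\left(6 + 0\right) + 143} = - \frac{229}{6 + 143} = - \frac{229}{149} \approx -1.5369$)
$m = - \frac{229}{149} \approx -1.5369$
$m + C{\left(-12,12 \right)} 126 = - \frac{229}{149} - 252 = - \frac{37777}{149}$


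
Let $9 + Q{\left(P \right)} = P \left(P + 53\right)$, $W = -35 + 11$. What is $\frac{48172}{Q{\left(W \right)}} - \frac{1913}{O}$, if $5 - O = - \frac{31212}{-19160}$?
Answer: $- \frac{7237938634}{11383635} \approx -635.82$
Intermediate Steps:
$W = -24$
$Q{\left(P \right)} = -9 + P \left(53 + P\right)$ ($Q{\left(P \right)} = -9 + P \left(P + 53\right) = -9 + P \left(53 + P\right)$)
$O = \frac{16147}{4790}$ ($O = 5 - - \frac{31212}{-19160} = 5 - \left(-31212\right) \left(- \frac{1}{19160}\right) = 5 - \frac{7803}{4790} = \frac{16147}{4790} \approx 3.371$)
$\frac{48172}{Q{\left(W \right)}} - \frac{1913}{O} = \frac{48172}{-9 + \left(-24\right)^{2} + 53 \left(-24\right)} - \frac{1913}{\frac{16147}{4790}} = \frac{48172}{-9 + 576 - 1272} - \frac{9163270}{16147} = \frac{48172}{-705} - \frac{9163270}{16147} = 48172 \left(- \frac{1}{705}\right) - \frac{9163270}{16147} = - \frac{48172}{705} - \frac{9163270}{16147} = - \frac{7237938634}{11383635}$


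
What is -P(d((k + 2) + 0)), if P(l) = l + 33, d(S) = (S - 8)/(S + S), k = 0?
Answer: -63/2 ≈ -31.500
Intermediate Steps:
d(S) = (-8 + S)/(2*S) (d(S) = (-8 + S)/((2*S)) = (-8 + S)*(1/(2*S)) = (-8 + S)/(2*S))
P(l) = 33 + l
-P(d((k + 2) + 0)) = -(33 + (-8 + ((0 + 2) + 0))/(2*((0 + 2) + 0))) = -(33 + (-8 + (2 + 0))/(2*(2 + 0))) = -(33 + (1/2)*(-8 + 2)/2) = -(33 + (1/2)*(1/2)*(-6)) = -(33 - 3/2) = -1*63/2 = -63/2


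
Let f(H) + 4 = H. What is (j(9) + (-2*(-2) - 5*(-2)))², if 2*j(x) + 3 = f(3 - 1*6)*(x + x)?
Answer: 10201/4 ≈ 2550.3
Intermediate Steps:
f(H) = -4 + H
j(x) = -3/2 - 7*x (j(x) = -3/2 + ((-4 + (3 - 1*6))*(x + x))/2 = -3/2 + ((-4 + (3 - 6))*(2*x))/2 = -3/2 + ((-4 - 3)*(2*x))/2 = -3/2 + (-14*x)/2 = -3/2 - 7*x)
(j(9) + (-2*(-2) - 5*(-2)))² = ((-3/2 - 7*9) + (-2*(-2) - 5*(-2)))² = ((-3/2 - 63) + (4 + 10))² = (-129/2 + 14)² = (-101/2)² = 10201/4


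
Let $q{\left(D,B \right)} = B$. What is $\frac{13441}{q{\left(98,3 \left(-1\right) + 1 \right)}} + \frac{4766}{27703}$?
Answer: $- \frac{372346491}{55406} \approx -6720.3$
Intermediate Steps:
$\frac{13441}{q{\left(98,3 \left(-1\right) + 1 \right)}} + \frac{4766}{27703} = \frac{13441}{3 \left(-1\right) + 1} + \frac{4766}{27703} = \frac{13441}{-3 + 1} + 4766 \cdot \frac{1}{27703} = \frac{13441}{-2} + \frac{4766}{27703} = 13441 \left(- \frac{1}{2}\right) + \frac{4766}{27703} = - \frac{13441}{2} + \frac{4766}{27703} = - \frac{372346491}{55406}$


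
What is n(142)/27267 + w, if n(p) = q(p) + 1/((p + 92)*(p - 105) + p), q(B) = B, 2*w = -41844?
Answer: -5020224281599/239949600 ≈ -20922.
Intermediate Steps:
w = -20922 (w = (1/2)*(-41844) = -20922)
n(p) = p + 1/(p + (-105 + p)*(92 + p)) (n(p) = p + 1/((p + 92)*(p - 105) + p) = p + 1/((92 + p)*(-105 + p) + p) = p + 1/((-105 + p)*(92 + p) + p) = p + 1/(p + (-105 + p)*(92 + p)))
n(142)/27267 + w = ((-1 - 1*142**3 + 12*142**2 + 9660*142)/(9660 - 1*142**2 + 12*142))/27267 - 20922 = ((-1 - 1*2863288 + 12*20164 + 1371720)/(9660 - 1*20164 + 1704))*(1/27267) - 20922 = ((-1 - 2863288 + 241968 + 1371720)/(9660 - 20164 + 1704))*(1/27267) - 20922 = (-1249601/(-8800))*(1/27267) - 20922 = -1/8800*(-1249601)*(1/27267) - 20922 = (1249601/8800)*(1/27267) - 20922 = 1249601/239949600 - 20922 = -5020224281599/239949600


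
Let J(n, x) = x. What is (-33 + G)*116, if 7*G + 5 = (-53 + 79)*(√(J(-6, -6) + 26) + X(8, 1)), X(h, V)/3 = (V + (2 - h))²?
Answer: 198824/7 + 6032*√5/7 ≈ 30330.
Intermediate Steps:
X(h, V) = 3*(2 + V - h)² (X(h, V) = 3*(V + (2 - h))² = 3*(2 + V - h)²)
G = 1945/7 + 52*√5/7 (G = -5/7 + ((-53 + 79)*(√(-6 + 26) + 3*(2 + 1 - 1*8)²))/7 = -5/7 + (26*(√20 + 3*(2 + 1 - 8)²))/7 = -5/7 + (26*(2*√5 + 3*(-5)²))/7 = -5/7 + (26*(2*√5 + 3*25))/7 = -5/7 + (26*(2*√5 + 75))/7 = -5/7 + (26*(75 + 2*√5))/7 = -5/7 + (1950 + 52*√5)/7 = -5/7 + (1950/7 + 52*√5/7) = 1945/7 + 52*√5/7 ≈ 294.47)
(-33 + G)*116 = (-33 + (1945/7 + 52*√5/7))*116 = (1714/7 + 52*√5/7)*116 = 198824/7 + 6032*√5/7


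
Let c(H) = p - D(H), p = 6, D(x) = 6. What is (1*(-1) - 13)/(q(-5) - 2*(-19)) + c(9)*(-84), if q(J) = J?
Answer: -14/33 ≈ -0.42424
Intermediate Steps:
c(H) = 0 (c(H) = 6 - 1*6 = 6 - 6 = 0)
(1*(-1) - 13)/(q(-5) - 2*(-19)) + c(9)*(-84) = (1*(-1) - 13)/(-5 - 2*(-19)) + 0*(-84) = (-1 - 13)/(-5 + 38) + 0 = -14/33 + 0 = -14/33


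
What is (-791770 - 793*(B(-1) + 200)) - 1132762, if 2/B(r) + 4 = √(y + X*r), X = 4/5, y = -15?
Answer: -331186268/159 + 1586*I*√395/159 ≈ -2.0829e+6 + 198.25*I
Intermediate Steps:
X = ⅘ (X = 4*(⅕) = ⅘ ≈ 0.80000)
B(r) = 2/(-4 + √(-15 + 4*r/5))
(-791770 - 793*(B(-1) + 200)) - 1132762 = (-791770 - 793*(10/(-20 + √5*√(-75 + 4*(-1))) + 200)) - 1132762 = (-791770 - 793*(10/(-20 + √5*√(-75 - 4)) + 200)) - 1132762 = (-791770 - 793*(10/(-20 + √5*√(-79)) + 200)) - 1132762 = (-791770 - 793*(10/(-20 + √5*(I*√79)) + 200)) - 1132762 = (-791770 - 793*(10/(-20 + I*√395) + 200)) - 1132762 = (-791770 - 793*(200 + 10/(-20 + I*√395))) - 1132762 = (-791770 + (-158600 - 7930/(-20 + I*√395))) - 1132762 = (-950370 - 7930/(-20 + I*√395)) - 1132762 = -2083132 - 7930/(-20 + I*√395)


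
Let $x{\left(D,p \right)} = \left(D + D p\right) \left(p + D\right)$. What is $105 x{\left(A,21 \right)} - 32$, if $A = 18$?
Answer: $1621588$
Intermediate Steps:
$x{\left(D,p \right)} = \left(D + p\right) \left(D + D p\right)$ ($x{\left(D,p \right)} = \left(D + D p\right) \left(D + p\right) = \left(D + p\right) \left(D + D p\right)$)
$105 x{\left(A,21 \right)} - 32 = 105 \cdot 18 \left(18 + 21 + 21^{2} + 18 \cdot 21\right) - 32 = 105 \cdot 18 \left(18 + 21 + 441 + 378\right) - 32 = 105 \cdot 18 \cdot 858 - 32 = 105 \cdot 15444 - 32 = 1621620 - 32 = 1621588$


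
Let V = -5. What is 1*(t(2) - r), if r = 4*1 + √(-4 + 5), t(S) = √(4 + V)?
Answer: -5 + I ≈ -5.0 + 1.0*I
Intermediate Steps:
t(S) = I (t(S) = √(4 - 5) = √(-1) = I)
r = 5 (r = 4 + √1 = 4 + 1 = 5)
1*(t(2) - r) = 1*(I - 1*5) = 1*(I - 5) = 1*(-5 + I) = -5 + I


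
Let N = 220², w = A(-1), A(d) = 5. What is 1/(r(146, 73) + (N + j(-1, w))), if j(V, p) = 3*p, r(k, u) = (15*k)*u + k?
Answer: 1/208431 ≈ 4.7978e-6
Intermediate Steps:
r(k, u) = k + 15*k*u (r(k, u) = 15*k*u + k = k + 15*k*u)
w = 5
N = 48400
1/(r(146, 73) + (N + j(-1, w))) = 1/(146*(1 + 15*73) + (48400 + 3*5)) = 1/(146*(1 + 1095) + (48400 + 15)) = 1/(146*1096 + 48415) = 1/(160016 + 48415) = 1/208431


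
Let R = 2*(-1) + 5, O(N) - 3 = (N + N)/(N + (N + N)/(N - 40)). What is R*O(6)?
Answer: 123/8 ≈ 15.375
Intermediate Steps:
O(N) = 3 + 2*N/(N + 2*N/(-40 + N)) (O(N) = 3 + (N + N)/(N + (N + N)/(N - 40)) = 3 + (2*N)/(N + (2*N)/(-40 + N)) = 3 + (2*N)/(N + 2*N/(-40 + N)) = 3 + 2*N/(N + 2*N/(-40 + N)))
R = 3 (R = -2 + 5 = 3)
R*O(6) = 3*((-194 + 5*6)/(-38 + 6)) = 3*((-194 + 30)/(-32)) = 3*(-1/32*(-164)) = 3*(41/8) = 123/8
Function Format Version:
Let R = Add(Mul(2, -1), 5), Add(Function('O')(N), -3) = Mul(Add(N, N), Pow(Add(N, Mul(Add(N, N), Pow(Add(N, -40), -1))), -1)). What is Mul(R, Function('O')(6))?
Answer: Rational(123, 8) ≈ 15.375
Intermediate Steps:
Function('O')(N) = Add(3, Mul(2, N, Pow(Add(N, Mul(2, N, Pow(Add(-40, N), -1))), -1))) (Function('O')(N) = Add(3, Mul(Add(N, N), Pow(Add(N, Mul(Add(N, N), Pow(Add(N, -40), -1))), -1))) = Add(3, Mul(Mul(2, N), Pow(Add(N, Mul(Mul(2, N), Pow(Add(-40, N), -1))), -1))) = Add(3, Mul(Mul(2, N), Pow(Add(N, Mul(2, N, Pow(Add(-40, N), -1))), -1))) = Add(3, Mul(2, N, Pow(Add(N, Mul(2, N, Pow(Add(-40, N), -1))), -1))))
R = 3 (R = Add(-2, 5) = 3)
Mul(R, Function('O')(6)) = Mul(3, Mul(Pow(Add(-38, 6), -1), Add(-194, Mul(5, 6)))) = Mul(3, Mul(Pow(-32, -1), Add(-194, 30))) = Mul(3, Mul(Rational(-1, 32), -164)) = Mul(3, Rational(41, 8)) = Rational(123, 8)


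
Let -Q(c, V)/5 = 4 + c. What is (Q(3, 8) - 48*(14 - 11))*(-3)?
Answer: 537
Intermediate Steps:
Q(c, V) = -20 - 5*c (Q(c, V) = -5*(4 + c) = -20 - 5*c)
(Q(3, 8) - 48*(14 - 11))*(-3) = ((-20 - 5*3) - 48*(14 - 11))*(-3) = ((-20 - 15) - 48*3)*(-3) = (-35 - 144)*(-3) = -179*(-3) = 537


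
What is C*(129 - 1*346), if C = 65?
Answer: -14105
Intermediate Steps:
C*(129 - 1*346) = 65*(129 - 1*346) = 65*(129 - 346) = 65*(-217) = -14105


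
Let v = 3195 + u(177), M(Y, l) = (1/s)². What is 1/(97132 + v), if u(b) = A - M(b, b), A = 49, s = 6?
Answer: 36/3613535 ≈ 9.9625e-6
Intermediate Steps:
M(Y, l) = 1/36 (M(Y, l) = (1/6)² = (⅙)² = 1/36)
u(b) = 1763/36 (u(b) = 49 - 1*1/36 = 49 - 1/36 = 1763/36)
v = 116783/36 (v = 3195 + 1763/36 = 116783/36 ≈ 3244.0)
1/(97132 + v) = 1/(97132 + 116783/36) = 1/(3613535/36) = 36/3613535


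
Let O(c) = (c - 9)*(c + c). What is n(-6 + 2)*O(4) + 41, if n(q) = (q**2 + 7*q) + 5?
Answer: 321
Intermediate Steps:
O(c) = 2*c*(-9 + c) (O(c) = (-9 + c)*(2*c) = 2*c*(-9 + c))
n(q) = 5 + q**2 + 7*q
n(-6 + 2)*O(4) + 41 = (5 + (-6 + 2)**2 + 7*(-6 + 2))*(2*4*(-9 + 4)) + 41 = (5 + (-4)**2 + 7*(-4))*(2*4*(-5)) + 41 = (5 + 16 - 28)*(-40) + 41 = -7*(-40) + 41 = 280 + 41 = 321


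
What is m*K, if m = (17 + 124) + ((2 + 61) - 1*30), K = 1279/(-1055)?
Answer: -222546/1055 ≈ -210.94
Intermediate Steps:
K = -1279/1055 (K = 1279*(-1/1055) = -1279/1055 ≈ -1.2123)
m = 174 (m = 141 + (63 - 30) = 141 + 33 = 174)
m*K = 174*(-1279/1055) = -222546/1055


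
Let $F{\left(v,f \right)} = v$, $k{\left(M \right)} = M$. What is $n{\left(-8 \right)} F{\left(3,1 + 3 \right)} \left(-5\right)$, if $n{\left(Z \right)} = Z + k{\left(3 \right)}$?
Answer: $75$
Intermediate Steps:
$n{\left(Z \right)} = 3 + Z$ ($n{\left(Z \right)} = Z + 3 = 3 + Z$)
$n{\left(-8 \right)} F{\left(3,1 + 3 \right)} \left(-5\right) = \left(3 - 8\right) 3 \left(-5\right) = \left(-5\right) 3 \left(-5\right) = \left(-15\right) \left(-5\right) = 75$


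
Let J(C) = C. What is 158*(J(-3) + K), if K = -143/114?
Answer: -38315/57 ≈ -672.19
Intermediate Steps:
K = -143/114 (K = -143*1/114 = -143/114 ≈ -1.2544)
158*(J(-3) + K) = 158*(-3 - 143/114) = 158*(-485/114) = -38315/57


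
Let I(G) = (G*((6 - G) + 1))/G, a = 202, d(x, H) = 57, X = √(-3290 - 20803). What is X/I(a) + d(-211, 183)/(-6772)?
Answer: -57/6772 - I*√2677/65 ≈ -0.008417 - 0.796*I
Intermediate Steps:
X = 3*I*√2677 (X = √(-24093) = 3*I*√2677 ≈ 155.22*I)
I(G) = 7 - G (I(G) = (G*(7 - G))/G = 7 - G)
X/I(a) + d(-211, 183)/(-6772) = (3*I*√2677)/(7 - 1*202) + 57/(-6772) = (3*I*√2677)/(7 - 202) + 57*(-1/6772) = (3*I*√2677)/(-195) - 57/6772 = (3*I*√2677)*(-1/195) - 57/6772 = -I*√2677/65 - 57/6772 = -57/6772 - I*√2677/65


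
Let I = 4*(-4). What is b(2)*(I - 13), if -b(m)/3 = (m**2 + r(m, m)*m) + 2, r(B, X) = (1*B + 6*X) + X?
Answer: 3306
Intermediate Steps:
r(B, X) = B + 7*X (r(B, X) = (B + 6*X) + X = B + 7*X)
I = -16
b(m) = -6 - 27*m**2 (b(m) = -3*((m**2 + (m + 7*m)*m) + 2) = -3*((m**2 + (8*m)*m) + 2) = -3*((m**2 + 8*m**2) + 2) = -3*(9*m**2 + 2) = -3*(2 + 9*m**2) = -6 - 27*m**2)
b(2)*(I - 13) = (-6 - 27*2**2)*(-16 - 13) = (-6 - 27*4)*(-29) = (-6 - 108)*(-29) = -114*(-29) = 3306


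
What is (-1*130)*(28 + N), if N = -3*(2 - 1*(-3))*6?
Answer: 8060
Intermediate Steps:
N = -90 (N = -3*(2 + 3)*6 = -3*5*6 = -15*6 = -90)
(-1*130)*(28 + N) = (-1*130)*(28 - 90) = -130*(-62) = 8060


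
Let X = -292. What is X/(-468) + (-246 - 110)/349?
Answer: -16175/40833 ≈ -0.39613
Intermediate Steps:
X/(-468) + (-246 - 110)/349 = -292/(-468) + (-246 - 110)/349 = -292*(-1/468) - 356*1/349 = 73/117 - 356/349 = -16175/40833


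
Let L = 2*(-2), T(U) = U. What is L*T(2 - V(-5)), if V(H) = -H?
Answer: 12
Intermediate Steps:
L = -4
L*T(2 - V(-5)) = -4*(2 - (-1)*(-5)) = -4*(2 - 1*5) = -4*(2 - 5) = -4*(-3) = 12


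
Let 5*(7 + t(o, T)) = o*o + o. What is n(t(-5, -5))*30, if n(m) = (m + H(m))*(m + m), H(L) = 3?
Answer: 0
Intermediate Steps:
t(o, T) = -7 + o/5 + o²/5 (t(o, T) = -7 + (o*o + o)/5 = -7 + (o² + o)/5 = -7 + (o + o²)/5 = -7 + (o/5 + o²/5) = -7 + o/5 + o²/5)
n(m) = 2*m*(3 + m) (n(m) = (m + 3)*(m + m) = (3 + m)*(2*m) = 2*m*(3 + m))
n(t(-5, -5))*30 = (2*(-7 + (⅕)*(-5) + (⅕)*(-5)²)*(3 + (-7 + (⅕)*(-5) + (⅕)*(-5)²)))*30 = (2*(-7 - 1 + (⅕)*25)*(3 + (-7 - 1 + (⅕)*25)))*30 = (2*(-7 - 1 + 5)*(3 + (-7 - 1 + 5)))*30 = (2*(-3)*(3 - 3))*30 = (2*(-3)*0)*30 = 0*30 = 0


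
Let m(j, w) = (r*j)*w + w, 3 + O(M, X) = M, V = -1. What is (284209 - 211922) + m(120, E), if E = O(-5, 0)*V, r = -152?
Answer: -73625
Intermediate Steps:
O(M, X) = -3 + M
E = 8 (E = (-3 - 5)*(-1) = -8*(-1) = 8)
m(j, w) = w - 152*j*w (m(j, w) = (-152*j)*w + w = -152*j*w + w = w - 152*j*w)
(284209 - 211922) + m(120, E) = (284209 - 211922) + 8*(1 - 152*120) = 72287 + 8*(1 - 18240) = 72287 + 8*(-18239) = 72287 - 145912 = -73625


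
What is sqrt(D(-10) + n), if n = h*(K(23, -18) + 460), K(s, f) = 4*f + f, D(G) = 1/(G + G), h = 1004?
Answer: 3*sqrt(4127555)/10 ≈ 609.49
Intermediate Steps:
D(G) = 1/(2*G)
K(s, f) = 5*f
n = 371480 (n = 1004*(5*(-18) + 460) = 1004*(-90 + 460) = 1004*370 = 371480)
sqrt(D(-10) + n) = sqrt((1/2)/(-10) + 371480) = sqrt((1/2)*(-1/10) + 371480) = sqrt(-1/20 + 371480) = sqrt(7429599/20) = 3*sqrt(4127555)/10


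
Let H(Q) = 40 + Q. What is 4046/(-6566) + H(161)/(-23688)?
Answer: -330481/529032 ≈ -0.62469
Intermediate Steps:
4046/(-6566) + H(161)/(-23688) = 4046/(-6566) + (40 + 161)/(-23688) = 4046*(-1/6566) + 201*(-1/23688) = -289/469 - 67/7896 = -330481/529032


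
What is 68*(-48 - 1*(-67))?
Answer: 1292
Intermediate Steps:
68*(-48 - 1*(-67)) = 68*(-48 + 67) = 68*19 = 1292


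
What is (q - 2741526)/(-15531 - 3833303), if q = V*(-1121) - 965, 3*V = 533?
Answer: 4412483/5773251 ≈ 0.76430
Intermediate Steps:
V = 533/3 (V = (⅓)*533 = 533/3 ≈ 177.67)
q = -600388/3 (q = (533/3)*(-1121) - 965 = -597493/3 - 965 = -600388/3 ≈ -2.0013e+5)
(q - 2741526)/(-15531 - 3833303) = (-600388/3 - 2741526)/(-15531 - 3833303) = -8824966/3/(-3848834) = -8824966/3*(-1/3848834) = 4412483/5773251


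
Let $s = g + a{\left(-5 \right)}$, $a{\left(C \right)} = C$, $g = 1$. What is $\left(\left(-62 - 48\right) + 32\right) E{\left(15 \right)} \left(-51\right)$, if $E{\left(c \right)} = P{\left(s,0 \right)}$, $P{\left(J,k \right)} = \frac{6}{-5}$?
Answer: $- \frac{23868}{5} \approx -4773.6$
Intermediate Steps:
$s = -4$ ($s = 1 - 5 = -4$)
$P{\left(J,k \right)} = - \frac{6}{5}$ ($P{\left(J,k \right)} = 6 \left(- \frac{1}{5}\right) = - \frac{6}{5}$)
$E{\left(c \right)} = - \frac{6}{5}$
$\left(\left(-62 - 48\right) + 32\right) E{\left(15 \right)} \left(-51\right) = \left(\left(-62 - 48\right) + 32\right) \left(- \frac{6}{5}\right) \left(-51\right) = \left(-110 + 32\right) \left(- \frac{6}{5}\right) \left(-51\right) = \left(-78\right) \left(- \frac{6}{5}\right) \left(-51\right) = \frac{468}{5} \left(-51\right) = - \frac{23868}{5}$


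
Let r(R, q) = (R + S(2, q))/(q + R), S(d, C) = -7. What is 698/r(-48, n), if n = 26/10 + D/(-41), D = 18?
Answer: 6559106/11275 ≈ 581.74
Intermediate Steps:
n = 443/205 (n = 26/10 + 18/(-41) = 26*(1/10) + 18*(-1/41) = 13/5 - 18/41 = 443/205 ≈ 2.1610)
r(R, q) = (-7 + R)/(R + q) (r(R, q) = (R - 7)/(q + R) = (-7 + R)/(R + q))
698/r(-48, n) = 698/(((-7 - 48)/(-48 + 443/205))) = 698/((-55/(-9397/205))) = 698/((-205/9397*(-55))) = 698/(11275/9397) = 698*(9397/11275) = 6559106/11275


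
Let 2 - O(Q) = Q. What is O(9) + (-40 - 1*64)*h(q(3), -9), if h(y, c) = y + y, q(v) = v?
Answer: -631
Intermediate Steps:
O(Q) = 2 - Q
h(y, c) = 2*y
O(9) + (-40 - 1*64)*h(q(3), -9) = (2 - 1*9) + (-40 - 1*64)*(2*3) = (2 - 9) + (-40 - 64)*6 = -7 - 104*6 = -7 - 624 = -631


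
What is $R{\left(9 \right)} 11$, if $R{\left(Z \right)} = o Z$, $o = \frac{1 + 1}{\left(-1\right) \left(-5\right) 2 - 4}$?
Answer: $33$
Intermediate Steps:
$o = \frac{1}{3}$ ($o = \frac{2}{5 \cdot 2 - 4} = \frac{2}{10 - 4} = \frac{2}{6} = 2 \cdot \frac{1}{6} = \frac{1}{3} \approx 0.33333$)
$R{\left(Z \right)} = \frac{Z}{3}$
$R{\left(9 \right)} 11 = \frac{1}{3} \cdot 9 \cdot 11 = 3 \cdot 11 = 33$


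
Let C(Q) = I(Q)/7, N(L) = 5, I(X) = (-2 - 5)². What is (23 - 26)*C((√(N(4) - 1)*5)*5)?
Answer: -21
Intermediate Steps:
I(X) = 49 (I(X) = (-7)² = 49)
C(Q) = 7 (C(Q) = 49/7 = 49*(⅐) = 7)
(23 - 26)*C((√(N(4) - 1)*5)*5) = (23 - 26)*7 = -3*7 = -21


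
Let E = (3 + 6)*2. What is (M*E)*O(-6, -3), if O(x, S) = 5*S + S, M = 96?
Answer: -31104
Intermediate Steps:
E = 18 (E = 9*2 = 18)
O(x, S) = 6*S
(M*E)*O(-6, -3) = (96*18)*(6*(-3)) = 1728*(-18) = -31104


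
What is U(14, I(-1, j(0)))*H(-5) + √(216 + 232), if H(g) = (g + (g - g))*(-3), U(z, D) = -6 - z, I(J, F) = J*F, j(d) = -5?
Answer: -300 + 8*√7 ≈ -278.83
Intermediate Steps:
I(J, F) = F*J
H(g) = -3*g (H(g) = (g + 0)*(-3) = g*(-3) = -3*g)
U(14, I(-1, j(0)))*H(-5) + √(216 + 232) = (-6 - 1*14)*(-3*(-5)) + √(216 + 232) = (-6 - 14)*15 + √448 = -20*15 + 8*√7 = -300 + 8*√7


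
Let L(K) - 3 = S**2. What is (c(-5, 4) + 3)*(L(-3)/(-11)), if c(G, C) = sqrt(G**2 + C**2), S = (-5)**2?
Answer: -1884/11 - 628*sqrt(41)/11 ≈ -536.83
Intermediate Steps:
S = 25
L(K) = 628 (L(K) = 3 + 25**2 = 3 + 625 = 628)
c(G, C) = sqrt(C**2 + G**2)
(c(-5, 4) + 3)*(L(-3)/(-11)) = (sqrt(4**2 + (-5)**2) + 3)*(628/(-11)) = (sqrt(16 + 25) + 3)*(628*(-1/11)) = (sqrt(41) + 3)*(-628/11) = (3 + sqrt(41))*(-628/11) = -1884/11 - 628*sqrt(41)/11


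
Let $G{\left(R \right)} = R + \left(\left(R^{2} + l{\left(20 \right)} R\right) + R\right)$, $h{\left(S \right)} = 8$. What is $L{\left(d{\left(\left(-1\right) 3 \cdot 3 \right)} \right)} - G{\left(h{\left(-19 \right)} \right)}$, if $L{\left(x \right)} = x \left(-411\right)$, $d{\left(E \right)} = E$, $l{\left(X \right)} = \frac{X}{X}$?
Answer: $3611$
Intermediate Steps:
$l{\left(X \right)} = 1$
$L{\left(x \right)} = - 411 x$
$G{\left(R \right)} = R^{2} + 3 R$ ($G{\left(R \right)} = R + \left(\left(R^{2} + 1 R\right) + R\right) = R + \left(\left(R^{2} + R\right) + R\right) = R + \left(\left(R + R^{2}\right) + R\right) = R + \left(R^{2} + 2 R\right) = R^{2} + 3 R$)
$L{\left(d{\left(\left(-1\right) 3 \cdot 3 \right)} \right)} - G{\left(h{\left(-19 \right)} \right)} = - 411 \left(-1\right) 3 \cdot 3 - 8 \left(3 + 8\right) = - 411 \left(\left(-3\right) 3\right) - 8 \cdot 11 = \left(-411\right) \left(-9\right) - 88 = 3699 - 88 = 3611$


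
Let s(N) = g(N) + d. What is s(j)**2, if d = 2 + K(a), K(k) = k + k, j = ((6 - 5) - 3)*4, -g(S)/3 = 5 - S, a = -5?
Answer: 2209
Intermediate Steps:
g(S) = -15 + 3*S (g(S) = -3*(5 - S) = -15 + 3*S)
j = -8 (j = (1 - 3)*4 = -2*4 = -8)
K(k) = 2*k
d = -8 (d = 2 + 2*(-5) = 2 - 10 = -8)
s(N) = -23 + 3*N (s(N) = (-15 + 3*N) - 8 = -23 + 3*N)
s(j)**2 = (-23 + 3*(-8))**2 = (-23 - 24)**2 = (-47)**2 = 2209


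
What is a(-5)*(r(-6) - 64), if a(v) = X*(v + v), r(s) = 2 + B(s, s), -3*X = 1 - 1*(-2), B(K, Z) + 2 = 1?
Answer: -630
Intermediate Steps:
B(K, Z) = -1 (B(K, Z) = -2 + 1 = -1)
X = -1 (X = -(1 - 1*(-2))/3 = -(1 + 2)/3 = -⅓*3 = -1)
r(s) = 1 (r(s) = 2 - 1 = 1)
a(v) = -2*v (a(v) = -(v + v) = -2*v)
a(-5)*(r(-6) - 64) = (-2*(-5))*(1 - 64) = 10*(-63) = -630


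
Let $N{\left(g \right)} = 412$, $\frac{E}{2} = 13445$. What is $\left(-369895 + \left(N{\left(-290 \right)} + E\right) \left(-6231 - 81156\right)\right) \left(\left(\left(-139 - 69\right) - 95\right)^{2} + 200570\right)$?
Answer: $-697677626050451$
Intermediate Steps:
$E = 26890$ ($E = 2 \cdot 13445 = 26890$)
$\left(-369895 + \left(N{\left(-290 \right)} + E\right) \left(-6231 - 81156\right)\right) \left(\left(\left(-139 - 69\right) - 95\right)^{2} + 200570\right) = \left(-369895 + \left(412 + 26890\right) \left(-6231 - 81156\right)\right) \left(\left(\left(-139 - 69\right) - 95\right)^{2} + 200570\right) = \left(-369895 + 27302 \left(-87387\right)\right) \left(\left(-208 - 95\right)^{2} + 200570\right) = \left(-369895 - 2385839874\right) \left(\left(-303\right)^{2} + 200570\right) = - 2386209769 \left(91809 + 200570\right) = \left(-2386209769\right) 292379 = -697677626050451$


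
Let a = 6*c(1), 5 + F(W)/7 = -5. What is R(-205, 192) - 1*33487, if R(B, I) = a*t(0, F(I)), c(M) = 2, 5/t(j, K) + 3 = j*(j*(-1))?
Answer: -33507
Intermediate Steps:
F(W) = -70 (F(W) = -35 + 7*(-5) = -35 - 35 = -70)
t(j, K) = 5/(-3 - j²) (t(j, K) = 5/(-3 + j*(j*(-1))) = 5/(-3 + j*(-j)) = 5/(-3 - j²))
a = 12 (a = 6*2 = 12)
R(B, I) = -20 (R(B, I) = 12*(-5/(3 + 0²)) = 12*(-5/(3 + 0)) = 12*(-5/3) = -20)
R(-205, 192) - 1*33487 = -20 - 1*33487 = -20 - 33487 = -33507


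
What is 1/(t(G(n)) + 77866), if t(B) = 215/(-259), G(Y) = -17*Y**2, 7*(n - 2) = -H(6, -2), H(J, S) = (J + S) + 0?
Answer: 259/20167079 ≈ 1.2843e-5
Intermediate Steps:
H(J, S) = J + S
n = 10/7 (n = 2 + (-(6 - 2))/7 = 2 + (-1*4)/7 = 2 + (1/7)*(-4) = 2 - 4/7 = 10/7 ≈ 1.4286)
t(B) = -215/259 (t(B) = 215*(-1/259) = -215/259)
1/(t(G(n)) + 77866) = 1/(-215/259 + 77866) = 1/(20167079/259) = 259/20167079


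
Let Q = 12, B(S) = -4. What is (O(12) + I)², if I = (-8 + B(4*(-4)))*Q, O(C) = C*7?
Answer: 3600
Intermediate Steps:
O(C) = 7*C
I = -144 (I = (-8 - 4)*12 = -12*12 = -144)
(O(12) + I)² = (7*12 - 144)² = (84 - 144)² = (-60)² = 3600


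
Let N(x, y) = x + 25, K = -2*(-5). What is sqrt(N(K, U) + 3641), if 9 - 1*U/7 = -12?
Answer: 2*sqrt(919) ≈ 60.630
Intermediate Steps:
U = 147 (U = 63 - 7*(-12) = 63 + 84 = 147)
K = 10
N(x, y) = 25 + x
sqrt(N(K, U) + 3641) = sqrt((25 + 10) + 3641) = sqrt(35 + 3641) = sqrt(3676) = 2*sqrt(919)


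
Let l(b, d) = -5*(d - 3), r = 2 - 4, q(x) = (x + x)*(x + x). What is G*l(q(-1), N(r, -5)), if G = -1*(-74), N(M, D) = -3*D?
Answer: -4440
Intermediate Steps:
q(x) = 4*x² (q(x) = (2*x)*(2*x) = 4*x²)
r = -2
l(b, d) = 15 - 5*d (l(b, d) = -5*(-3 + d) = 15 - 5*d)
G = 74
G*l(q(-1), N(r, -5)) = 74*(15 - (-15)*(-5)) = 74*(15 - 5*15) = 74*(15 - 75) = 74*(-60) = -4440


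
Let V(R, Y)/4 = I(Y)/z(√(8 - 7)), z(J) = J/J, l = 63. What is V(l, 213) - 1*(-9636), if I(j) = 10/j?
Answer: 2052508/213 ≈ 9636.2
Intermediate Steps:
z(J) = 1
V(R, Y) = 40/Y (V(R, Y) = 4*((10/Y)/1) = 4*((10/Y)*1) = 4*(10/Y) = 40/Y)
V(l, 213) - 1*(-9636) = 40/213 - 1*(-9636) = 40*(1/213) + 9636 = 40/213 + 9636 = 2052508/213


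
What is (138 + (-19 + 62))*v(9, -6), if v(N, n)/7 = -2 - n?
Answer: 5068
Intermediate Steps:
v(N, n) = -14 - 7*n (v(N, n) = 7*(-2 - n) = -14 - 7*n)
(138 + (-19 + 62))*v(9, -6) = (138 + (-19 + 62))*(-14 - 7*(-6)) = (138 + 43)*(-14 + 42) = 181*28 = 5068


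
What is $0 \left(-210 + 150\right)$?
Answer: $0$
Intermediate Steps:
$0 \left(-210 + 150\right) = 0 \left(-60\right) = 0$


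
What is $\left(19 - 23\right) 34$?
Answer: $-136$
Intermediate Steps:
$\left(19 - 23\right) 34 = \left(-4\right) 34 = -136$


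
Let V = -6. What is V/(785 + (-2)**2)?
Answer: -2/263 ≈ -0.0076046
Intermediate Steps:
V/(785 + (-2)**2) = -6/(785 + (-2)**2) = -6/(785 + 4) = -6/789 = (1/789)*(-6) = -2/263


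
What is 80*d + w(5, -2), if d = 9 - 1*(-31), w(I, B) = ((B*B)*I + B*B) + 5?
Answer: 3229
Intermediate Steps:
w(I, B) = 5 + B² + I*B² (w(I, B) = (B²*I + B²) + 5 = (I*B² + B²) + 5 = (B² + I*B²) + 5 = 5 + B² + I*B²)
d = 40 (d = 9 + 31 = 40)
80*d + w(5, -2) = 80*40 + (5 + (-2)² + 5*(-2)²) = 3200 + (5 + 4 + 5*4) = 3200 + (5 + 4 + 20) = 3200 + 29 = 3229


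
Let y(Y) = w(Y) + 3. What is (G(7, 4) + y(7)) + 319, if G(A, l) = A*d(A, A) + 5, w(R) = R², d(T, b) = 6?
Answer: 418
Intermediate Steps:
G(A, l) = 5 + 6*A (G(A, l) = A*6 + 5 = 6*A + 5 = 5 + 6*A)
y(Y) = 3 + Y² (y(Y) = Y² + 3 = 3 + Y²)
(G(7, 4) + y(7)) + 319 = ((5 + 6*7) + (3 + 7²)) + 319 = ((5 + 42) + (3 + 49)) + 319 = (47 + 52) + 319 = 99 + 319 = 418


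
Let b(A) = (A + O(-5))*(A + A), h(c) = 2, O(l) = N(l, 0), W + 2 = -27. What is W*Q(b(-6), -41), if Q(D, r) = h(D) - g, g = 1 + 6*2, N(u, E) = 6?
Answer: 319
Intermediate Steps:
W = -29 (W = -2 - 27 = -29)
O(l) = 6
g = 13 (g = 1 + 12 = 13)
b(A) = 2*A*(6 + A) (b(A) = (A + 6)*(A + A) = (6 + A)*(2*A) = 2*A*(6 + A))
Q(D, r) = -11 (Q(D, r) = 2 - 1*13 = 2 - 13 = -11)
W*Q(b(-6), -41) = -29*(-11) = 319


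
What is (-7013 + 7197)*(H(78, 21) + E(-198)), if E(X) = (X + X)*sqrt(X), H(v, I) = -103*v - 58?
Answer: -1488928 - 218592*I*sqrt(22) ≈ -1.4889e+6 - 1.0253e+6*I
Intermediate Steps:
H(v, I) = -58 - 103*v
E(X) = 2*X**(3/2) (E(X) = (2*X)*sqrt(X) = 2*X**(3/2))
(-7013 + 7197)*(H(78, 21) + E(-198)) = (-7013 + 7197)*((-58 - 103*78) + 2*(-198)**(3/2)) = 184*((-58 - 8034) + 2*(-594*I*sqrt(22))) = 184*(-8092 - 1188*I*sqrt(22)) = -1488928 - 218592*I*sqrt(22)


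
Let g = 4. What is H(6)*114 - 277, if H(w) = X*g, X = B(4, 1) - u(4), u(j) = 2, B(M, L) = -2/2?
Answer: -1645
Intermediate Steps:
B(M, L) = -1 (B(M, L) = -2*½ = -1)
X = -3 (X = -1 - 1*2 = -1 - 2 = -3)
H(w) = -12 (H(w) = -3*4 = -12)
H(6)*114 - 277 = -12*114 - 277 = -1368 - 277 = -1645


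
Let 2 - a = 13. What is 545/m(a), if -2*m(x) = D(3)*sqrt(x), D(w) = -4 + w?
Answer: -1090*I*sqrt(11)/11 ≈ -328.65*I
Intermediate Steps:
a = -11 (a = 2 - 1*13 = 2 - 13 = -11)
m(x) = sqrt(x)/2 (m(x) = -(-4 + 3)*sqrt(x)/2 = -(-1)*sqrt(x)/2 = sqrt(x)/2)
545/m(a) = 545/((sqrt(-11)/2)) = 545/(((I*sqrt(11))/2)) = 545/((I*sqrt(11)/2)) = 545*(-2*I*sqrt(11)/11) = -1090*I*sqrt(11)/11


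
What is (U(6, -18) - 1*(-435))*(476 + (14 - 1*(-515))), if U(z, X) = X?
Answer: 419085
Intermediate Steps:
(U(6, -18) - 1*(-435))*(476 + (14 - 1*(-515))) = (-18 - 1*(-435))*(476 + (14 - 1*(-515))) = (-18 + 435)*(476 + (14 + 515)) = 417*(476 + 529) = 417*1005 = 419085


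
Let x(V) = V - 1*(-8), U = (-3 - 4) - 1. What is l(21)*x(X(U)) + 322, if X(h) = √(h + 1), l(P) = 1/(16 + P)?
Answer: 11922/37 + I*√7/37 ≈ 322.22 + 0.071507*I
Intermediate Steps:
U = -8 (U = -7 - 1 = -8)
X(h) = √(1 + h)
x(V) = 8 + V (x(V) = V + 8 = 8 + V)
l(21)*x(X(U)) + 322 = (8 + √(1 - 8))/(16 + 21) + 322 = (8 + √(-7))/37 + 322 = (8 + I*√7)/37 + 322 = (8/37 + I*√7/37) + 322 = 11922/37 + I*√7/37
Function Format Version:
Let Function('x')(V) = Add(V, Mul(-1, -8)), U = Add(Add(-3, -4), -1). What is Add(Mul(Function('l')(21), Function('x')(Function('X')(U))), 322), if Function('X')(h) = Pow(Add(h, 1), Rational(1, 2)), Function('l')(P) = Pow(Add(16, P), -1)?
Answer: Add(Rational(11922, 37), Mul(Rational(1, 37), I, Pow(7, Rational(1, 2)))) ≈ Add(322.22, Mul(0.071507, I))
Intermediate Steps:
U = -8 (U = Add(-7, -1) = -8)
Function('X')(h) = Pow(Add(1, h), Rational(1, 2))
Function('x')(V) = Add(8, V) (Function('x')(V) = Add(V, 8) = Add(8, V))
Add(Mul(Function('l')(21), Function('x')(Function('X')(U))), 322) = Add(Mul(Pow(Add(16, 21), -1), Add(8, Pow(Add(1, -8), Rational(1, 2)))), 322) = Add(Mul(Pow(37, -1), Add(8, Pow(-7, Rational(1, 2)))), 322) = Add(Mul(Rational(1, 37), Add(8, Mul(I, Pow(7, Rational(1, 2))))), 322) = Add(Add(Rational(8, 37), Mul(Rational(1, 37), I, Pow(7, Rational(1, 2)))), 322) = Add(Rational(11922, 37), Mul(Rational(1, 37), I, Pow(7, Rational(1, 2))))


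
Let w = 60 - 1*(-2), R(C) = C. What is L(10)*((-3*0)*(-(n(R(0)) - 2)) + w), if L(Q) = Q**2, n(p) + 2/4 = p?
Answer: 6200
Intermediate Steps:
n(p) = -1/2 + p
w = 62 (w = 60 + 2 = 62)
L(10)*((-3*0)*(-(n(R(0)) - 2)) + w) = 10**2*((-3*0)*(-((-1/2 + 0) - 2)) + 62) = 100*(0*(-(-1/2 - 2)) + 62) = 100*(0*(-1*(-5/2)) + 62) = 100*(0*(5/2) + 62) = 100*(0 + 62) = 100*62 = 6200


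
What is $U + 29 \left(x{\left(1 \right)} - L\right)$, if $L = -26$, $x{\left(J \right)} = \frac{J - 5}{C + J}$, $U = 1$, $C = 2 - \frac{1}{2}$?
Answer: $\frac{3543}{5} \approx 708.6$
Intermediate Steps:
$C = \frac{3}{2}$ ($C = 2 - \frac{1}{2} = \frac{3}{2} \approx 1.5$)
$x{\left(J \right)} = \frac{-5 + J}{\frac{3}{2} + J}$ ($x{\left(J \right)} = \frac{J - 5}{\frac{3}{2} + J} = \frac{-5 + J}{\frac{3}{2} + J}$)
$U + 29 \left(x{\left(1 \right)} - L\right) = 1 + 29 \left(\frac{2 \left(-5 + 1\right)}{3 + 2 \cdot 1} - -26\right) = 1 + 29 \left(2 \frac{1}{3 + 2} \left(-4\right) + 26\right) = 1 + 29 \left(2 \cdot \frac{1}{5} \left(-4\right) + 26\right) = 1 + 29 \left(- \frac{8}{5} + 26\right) = 1 + 29 \cdot \frac{122}{5} = 1 + \frac{3538}{5} = \frac{3543}{5}$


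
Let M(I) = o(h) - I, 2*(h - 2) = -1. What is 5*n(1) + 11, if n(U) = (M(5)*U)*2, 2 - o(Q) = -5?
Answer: 31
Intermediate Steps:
h = 3/2 (h = 2 + (½)*(-1) = 2 - ½ = 3/2 ≈ 1.5000)
o(Q) = 7 (o(Q) = 2 - 1*(-5) = 2 + 5 = 7)
M(I) = 7 - I
n(U) = 4*U (n(U) = ((7 - 1*5)*U)*2 = ((7 - 5)*U)*2 = (2*U)*2 = 4*U)
5*n(1) + 11 = 5*(4*1) + 11 = 5*4 + 11 = 20 + 11 = 31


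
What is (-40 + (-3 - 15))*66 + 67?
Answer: -3761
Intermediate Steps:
(-40 + (-3 - 15))*66 + 67 = (-40 - 18)*66 + 67 = -58*66 + 67 = -3828 + 67 = -3761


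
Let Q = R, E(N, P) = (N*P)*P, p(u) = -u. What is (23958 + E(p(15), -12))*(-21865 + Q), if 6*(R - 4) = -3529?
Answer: -489346935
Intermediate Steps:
R = -3505/6 (R = 4 + (⅙)*(-3529) = 4 - 3529/6 = -3505/6 ≈ -584.17)
E(N, P) = N*P²
Q = -3505/6 ≈ -584.17
(23958 + E(p(15), -12))*(-21865 + Q) = (23958 - 1*15*(-12)²)*(-21865 - 3505/6) = (23958 - 15*144)*(-134695/6) = (23958 - 2160)*(-134695/6) = 21798*(-134695/6) = -489346935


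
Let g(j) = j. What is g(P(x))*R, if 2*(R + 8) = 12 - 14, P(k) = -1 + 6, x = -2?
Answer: -45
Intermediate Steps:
P(k) = 5
R = -9 (R = -8 + (12 - 14)/2 = -8 + (½)*(-2) = -8 - 1 = -9)
g(P(x))*R = 5*(-9) = -45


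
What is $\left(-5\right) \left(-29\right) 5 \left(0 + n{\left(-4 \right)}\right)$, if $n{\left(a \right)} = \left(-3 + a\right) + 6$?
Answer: $-725$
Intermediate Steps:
$n{\left(a \right)} = 3 + a$
$\left(-5\right) \left(-29\right) 5 \left(0 + n{\left(-4 \right)}\right) = \left(-5\right) \left(-29\right) 5 \left(0 + \left(3 - 4\right)\right) = 145 \cdot 5 \left(0 - 1\right) = 145 \cdot 5 \left(-1\right) = 145 \left(-5\right) = -725$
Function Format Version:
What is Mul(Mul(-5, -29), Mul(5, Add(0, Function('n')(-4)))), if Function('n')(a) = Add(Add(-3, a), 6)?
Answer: -725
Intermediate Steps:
Function('n')(a) = Add(3, a)
Mul(Mul(-5, -29), Mul(5, Add(0, Function('n')(-4)))) = Mul(Mul(-5, -29), Mul(5, Add(0, Add(3, -4)))) = Mul(145, Mul(5, Add(0, -1))) = Mul(145, Mul(5, -1)) = Mul(145, -5) = -725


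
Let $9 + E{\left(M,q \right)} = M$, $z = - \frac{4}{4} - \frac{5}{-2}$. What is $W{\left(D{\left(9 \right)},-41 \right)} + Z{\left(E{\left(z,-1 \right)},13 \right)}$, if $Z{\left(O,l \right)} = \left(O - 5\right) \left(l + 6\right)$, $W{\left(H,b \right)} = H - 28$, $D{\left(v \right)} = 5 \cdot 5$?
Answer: $- \frac{481}{2} \approx -240.5$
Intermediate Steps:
$z = \frac{3}{2}$ ($z = \left(-4\right) \frac{1}{4} - - \frac{5}{2} = -1 + \frac{5}{2} = \frac{3}{2} \approx 1.5$)
$E{\left(M,q \right)} = -9 + M$
$D{\left(v \right)} = 25$
$W{\left(H,b \right)} = -28 + H$
$Z{\left(O,l \right)} = \left(-5 + O\right) \left(6 + l\right)$
$W{\left(D{\left(9 \right)},-41 \right)} + Z{\left(E{\left(z,-1 \right)},13 \right)} = \left(-28 + 25\right) + \left(-30 - 65 + 6 \left(-9 + \frac{3}{2}\right) + \left(-9 + \frac{3}{2}\right) 13\right) = -3 - \frac{475}{2} = - \frac{481}{2}$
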